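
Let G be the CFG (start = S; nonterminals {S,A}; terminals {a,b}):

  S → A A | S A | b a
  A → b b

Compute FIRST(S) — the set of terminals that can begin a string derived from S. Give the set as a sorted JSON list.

FIRST iteration:
[1]
  A via A→b b: +{b}
  S via S→A A: +{b}
  FIRST(S)={b}  FIRST(A)={b}
[2] (stable)
  FIRST(S)={b}  FIRST(A)={b}

FIRST(S) = ["b"]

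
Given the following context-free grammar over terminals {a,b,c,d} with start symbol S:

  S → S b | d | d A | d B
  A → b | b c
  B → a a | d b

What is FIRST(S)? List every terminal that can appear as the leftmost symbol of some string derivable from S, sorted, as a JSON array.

FIRST sets, iterate to fixpoint:
iter 1:
  A via A→b: +{b}
  B via B→a a: +{a}
  B via B→d b: +{d}
  S via S→d: +{d}
  FIRST[S]={d}  FIRST[A]={b}  FIRST[B]={a,d}
iter 2: — fixpoint
  FIRST[S]={d}  FIRST[A]={b}  FIRST[B]={a,d}

FIRST(S) = ["d"]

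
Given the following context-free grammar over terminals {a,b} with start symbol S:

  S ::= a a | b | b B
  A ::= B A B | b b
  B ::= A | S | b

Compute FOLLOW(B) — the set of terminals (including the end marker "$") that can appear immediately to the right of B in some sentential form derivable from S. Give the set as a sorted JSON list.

Compute FIRST by fixpoint:
[1]
  A via A→b b: +{b}
  B via B→A: +{b}
  S via S→a a: +{a}
  S via S→b: +{b}
  FIRST[S]={a,b}  FIRST[A]={b}  FIRST[B]={b}
[2]
  B via B→S: +{a}
  FIRST[S]={a,b}  FIRST[A]={b}  FIRST[B]={a,b}
[3]
  A via A→B A B: +{a}
  FIRST[S]={a,b}  FIRST[A]={a,b}  FIRST[B]={a,b}
[4] (no change)
  FIRST[S]={a,b}  FIRST[A]={a,b}  FIRST[B]={a,b}

FOLLOW iteration:
FOLLOW(S) := {$}
iter 1:
  A→B A B: FOLLOW(B) ⊇ FIRST(A) = {a,b}; new: +{a,b}
  A→B A B: FOLLOW(A) ⊇ FIRST(B) = {a,b}; new: +{a,b}
  B→S: FOLLOW(S) ⊇ FOLLOW(B) ⊇ {a,b}; new: +{a,b}
  S→b B: FOLLOW(B) ⊇ FOLLOW(S) ⊇ {$,a,b}; new: +{$}
  FOLLOW(S)={$,a,b}  FOLLOW(A)={a,b}  FOLLOW(B)={$,a,b}
iter 2:
  B→A: FOLLOW(A) ⊇ FOLLOW(B) ⊇ {$,a,b}; new: +{$}
  FOLLOW(S)={$,a,b}  FOLLOW(A)={$,a,b}  FOLLOW(B)={$,a,b}
iter 3: (no change)
  FOLLOW(S)={$,a,b}  FOLLOW(A)={$,a,b}  FOLLOW(B)={$,a,b}

FOLLOW(B) = ["$", "a", "b"]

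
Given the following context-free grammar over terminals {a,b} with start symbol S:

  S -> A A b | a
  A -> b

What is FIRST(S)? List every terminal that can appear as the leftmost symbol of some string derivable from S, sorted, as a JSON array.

FIRST sets, iterate to fixpoint:
iter 1:
  A via A→b: +{b}
  S via S→A A b: +{b}
  S via S→a: +{a}
  S: {a,b}  A: {b}
iter 2: (no change)
  S: {a,b}  A: {b}

FIRST(S) = ["a", "b"]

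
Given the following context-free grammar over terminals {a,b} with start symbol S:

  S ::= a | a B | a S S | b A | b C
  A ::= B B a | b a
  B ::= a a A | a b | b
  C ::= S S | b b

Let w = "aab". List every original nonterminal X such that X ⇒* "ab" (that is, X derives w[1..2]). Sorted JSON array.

Convert to CNF:
  S -> T0 B | T0 X4 | T1 A | T1 C | a
  A -> B X2 | T1 T0
  B -> T0 T1 | T0 X3 | b
  C -> S S | T1 T1
  T0 -> a
  T1 -> b
  X2 -> B T0
  X3 -> T0 A
  X4 -> S S

CYK fill (cells [i..j] with 1 ≤ i ≤ j ≤ 2 only):
  [1..1]={S,T0}  "a"  orig:{S}
  [2..2]={B,T1}  "b"  orig:{B}
  [1..2]={B,S}  "ab"

Original NTs in T[1,2] deriving "ab": ["B", "S"]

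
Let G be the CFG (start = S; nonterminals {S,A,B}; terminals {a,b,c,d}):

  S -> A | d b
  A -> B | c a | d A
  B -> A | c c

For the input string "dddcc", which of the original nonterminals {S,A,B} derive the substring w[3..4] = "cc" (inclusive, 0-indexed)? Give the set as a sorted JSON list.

Convert to CNF:
  S -> T0 T0 | T0 T1 | T2 A | T2 T3
  A -> T0 T0 | T0 T1 | T2 A
  B -> T0 T0 | T0 T1 | T2 A
  T0 -> c
  T1 -> a
  T2 -> d
  T3 -> b

Fill CYK table bottom-up — only the sub-triangle for w[3..4]:
  cell(3,3) c: {T0}  orig:{}
  cell(4,4) c: {T0}  orig:{}
  cell(3,4) cc: {A,B,S}

Original NTs in T[3,4] deriving "cc": ["A", "B", "S"]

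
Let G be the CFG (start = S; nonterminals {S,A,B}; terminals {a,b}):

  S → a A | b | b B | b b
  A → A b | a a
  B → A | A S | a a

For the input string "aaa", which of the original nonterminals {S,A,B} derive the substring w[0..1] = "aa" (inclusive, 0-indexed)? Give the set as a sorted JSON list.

Convert to CNF:
  S -> T0 B | T0 T0 | T1 A | b
  A -> A T0 | T1 T1
  B -> A S | A T0 | T1 T1
  T0 -> b
  T1 -> a

CYK table (by increasing span), restricted to cells inside w[0..1]:
  T[0,0] 'a' = {T1}  orig:{}
  T[1,1] 'a' = {T1}  orig:{}
  T[0,1] 'aa' = {A,B}

Original NTs in T[0,1] deriving "aa": ["A", "B"]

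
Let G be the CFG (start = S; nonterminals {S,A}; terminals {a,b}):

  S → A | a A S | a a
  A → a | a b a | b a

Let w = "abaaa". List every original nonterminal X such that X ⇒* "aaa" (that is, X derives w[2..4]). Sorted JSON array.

Convert to CNF:
  S -> T0 T0 | T0 X3 | T0 X4 | T1 T0 | a
  A -> T0 X2 | T1 T0 | a
  T0 -> a
  T1 -> b
  X2 -> T1 T0
  X3 -> A S
  X4 -> T1 T0

Fill CYK table bottom-up (cells [i..j] with 2 ≤ i ≤ j ≤ 4 only):
  cell(2,2) a: {A,S,T0}  orig:{A,S}
  cell(3,3) a: {A,S,T0}  orig:{A,S}
  cell(4,4) a: {A,S,T0}  orig:{A,S}
  cell(2,3) aa: {S,X3}  orig:{S}
  cell(3,4) aa: {S,X3}  orig:{S}
  cell(2,4) aaa: {S,X3}  orig:{S}

Original NTs in T[2,4] deriving "aaa": ["S"]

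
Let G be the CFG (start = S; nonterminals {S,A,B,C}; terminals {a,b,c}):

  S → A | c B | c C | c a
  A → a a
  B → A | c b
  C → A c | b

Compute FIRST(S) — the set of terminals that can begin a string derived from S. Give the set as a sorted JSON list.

Compute FIRST by fixpoint:
pass 1:
  A via A→a a: +{a}
  B via B→A: +{a}
  B via B→c b: +{c}
  C via C→A c: +{a}
  C via C→b: +{b}
  S via S→A: +{a}
  S via S→c B: +{c}
  FIRST(S)={a,c}  FIRST(A)={a}  FIRST(B)={a,c}  FIRST(C)={a,b}
pass 2: (no change)
  FIRST(S)={a,c}  FIRST(A)={a}  FIRST(B)={a,c}  FIRST(C)={a,b}

FIRST(S) = ["a", "c"]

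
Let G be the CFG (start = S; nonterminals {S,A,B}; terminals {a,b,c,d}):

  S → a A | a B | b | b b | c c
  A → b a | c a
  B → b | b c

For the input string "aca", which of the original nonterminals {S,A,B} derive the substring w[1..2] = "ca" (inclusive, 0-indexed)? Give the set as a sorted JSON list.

Convert to CNF:
  S -> T0 T0 | T1 A | T1 B | T2 T2 | b
  A -> T0 T1 | T2 T1
  B -> T0 T2 | b
  T0 -> b
  T1 -> a
  T2 -> c

CYK table (by increasing span), restricted to cells inside w[1..2]:
  T[1,1] 'c' = {T2}  orig:{}
  T[2,2] 'a' = {T1}  orig:{}
  T[1,2] 'ca' = {A}

Original NTs in T[1,2] deriving "ca": ["A"]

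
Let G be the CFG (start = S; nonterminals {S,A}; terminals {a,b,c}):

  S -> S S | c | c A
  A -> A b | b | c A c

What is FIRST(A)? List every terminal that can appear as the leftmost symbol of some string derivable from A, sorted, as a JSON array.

FIRST sets, iterate to fixpoint:
[1]
  A via A→b: +{b}
  A via A→c A c: +{c}
  S via S→c: +{c}
  FIRST(S)={c}  FIRST(A)={b,c}
[2] — fixpoint
  FIRST(S)={c}  FIRST(A)={b,c}

FIRST(A) = ["b", "c"]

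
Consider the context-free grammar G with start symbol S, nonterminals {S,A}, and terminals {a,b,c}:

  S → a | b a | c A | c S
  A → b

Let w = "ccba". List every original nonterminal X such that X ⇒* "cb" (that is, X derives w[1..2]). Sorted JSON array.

CNF form of G:
  S -> T0 T1 | T2 A | T2 S | a
  A -> b
  T0 -> b
  T1 -> a
  T2 -> c

CYK fill, restricted to cells inside w[1..2]:
  [1..1]={T2}  "c"  orig:{}
  [2..2]={A,T0}  "b"  orig:{A}
  [1..2]={S}  "cb"

Original NTs in T[1,2] deriving "cb": ["S"]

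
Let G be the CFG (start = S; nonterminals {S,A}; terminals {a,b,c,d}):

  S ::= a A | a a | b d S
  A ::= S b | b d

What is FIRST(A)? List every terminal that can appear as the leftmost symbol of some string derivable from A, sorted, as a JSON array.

FIRST sets, iterate to fixpoint:
round 1:
  A via A→b d: +{b}
  S via S→a A: +{a}
  S via S→b d S: +{b}
  S: {a,b}  A: {b}
round 2:
  A via A→S b: +{a}
  S: {a,b}  A: {a,b}
round 3: done
  S: {a,b}  A: {a,b}

FIRST(A) = ["a", "b"]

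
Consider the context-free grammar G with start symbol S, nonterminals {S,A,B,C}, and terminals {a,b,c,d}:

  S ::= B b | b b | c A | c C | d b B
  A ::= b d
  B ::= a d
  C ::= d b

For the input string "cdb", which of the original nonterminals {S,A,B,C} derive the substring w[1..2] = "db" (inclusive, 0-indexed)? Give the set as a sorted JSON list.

CNF form of G:
  S -> B T0 | T0 T0 | T1 X4 | T3 A | T3 C
  A -> T0 T1
  B -> T2 T1
  C -> T1 T0
  T0 -> b
  T1 -> d
  T2 -> a
  T3 -> c
  X4 -> T0 B

CYK fill (cells [i..j] with 1 ≤ i ≤ j ≤ 2 only):
  T[1,1] 'd' = {T1}  orig:{}
  T[2,2] 'b' = {T0}  orig:{}
  T[1,2] 'db' = {C}

Original NTs in T[1,2] deriving "db": ["C"]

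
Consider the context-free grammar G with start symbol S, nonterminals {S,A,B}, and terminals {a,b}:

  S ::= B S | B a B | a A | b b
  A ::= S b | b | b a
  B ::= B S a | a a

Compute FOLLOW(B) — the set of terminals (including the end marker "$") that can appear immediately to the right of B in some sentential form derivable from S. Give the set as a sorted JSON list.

Compute FIRST by fixpoint:
iter 1:
  A via A→b: +{b}
  B via B→a a: +{a}
  S via S→B S: +{a}
  S via S→b b: +{b}
  FIRST[S]={a,b}  FIRST[A]={b}  FIRST[B]={a}
iter 2:
  A via A→S b: +{a}
  FIRST[S]={a,b}  FIRST[A]={a,b}  FIRST[B]={a}
iter 3: (stable)
  FIRST[S]={a,b}  FIRST[A]={a,b}  FIRST[B]={a}

Compute FOLLOW by fixpoint:
initialize: $ ∈ FOLLOW(S)
round 1:
  A→S b: FOLLOW(S) ⊇ FIRST(b) = {b}; new: +{b}
  B→B S a: FOLLOW(B) ⊇ FIRST(S) = {a,b}; new: +{a,b}
  B→B S a: FOLLOW(S) ⊇ FIRST(a) = {a}; new: +{a}
  S→B a B: FOLLOW(B) ⊇ FOLLOW(S) ⊇ {$,a,b}; new: +{$}
  S→a A: FOLLOW(A) ⊇ FOLLOW(S) ⊇ {$,a,b}; new: +{$,a,b}
  S: {$,a,b}  A: {$,a,b}  B: {$,a,b}
round 2: done
  S: {$,a,b}  A: {$,a,b}  B: {$,a,b}

FOLLOW(B) = ["$", "a", "b"]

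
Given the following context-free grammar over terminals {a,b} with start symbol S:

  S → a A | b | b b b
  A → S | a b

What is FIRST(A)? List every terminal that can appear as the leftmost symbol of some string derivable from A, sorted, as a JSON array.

Compute FIRST by fixpoint:
iter 1:
  A via A→a b: +{a}
  S via S→a A: +{a}
  S via S→b: +{b}
  S: {a,b}  A: {a}
iter 2:
  A via A→S: +{b}
  S: {a,b}  A: {a,b}
iter 3: (stable)
  S: {a,b}  A: {a,b}

FIRST(A) = ["a", "b"]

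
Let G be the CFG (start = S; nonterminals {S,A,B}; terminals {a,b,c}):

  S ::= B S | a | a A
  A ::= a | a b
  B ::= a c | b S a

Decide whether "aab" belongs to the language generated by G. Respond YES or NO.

Convert to CNF:
  S -> B S | T0 A | a
  A -> T0 T1 | a
  B -> T0 T2 | T1 X3
  T0 -> a
  T1 -> b
  T2 -> c
  X3 -> S T0

CYK fill:
  T[0,0] 'a' = {A,S,T0}  orig:{A,S}
  T[1,1] 'a' = {A,S,T0}  orig:{A,S}
  T[2,2] 'b' = {T1}  orig:{}
  T[0,1] 'aa' = {S,X3}  orig:{S}
  T[1,2] 'ab' = {A}
  T[0,2] 'aab' = {S}

S ∈ T[0,2] ⇒ YES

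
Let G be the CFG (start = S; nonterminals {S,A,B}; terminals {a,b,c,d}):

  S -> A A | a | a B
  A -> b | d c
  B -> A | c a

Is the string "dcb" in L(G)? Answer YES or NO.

Convert to CNF:
  S -> A A | T2 B | a
  A -> T0 T1 | b
  B -> T0 T1 | T1 T2 | b
  T0 -> d
  T1 -> c
  T2 -> a

CYK table (by increasing span):
  [0..0]={T0}  "d"  orig:{}
  [1..1]={T1}  "c"  orig:{}
  [2..2]={A,B}  "b"
  [0..1]={A,B}  "dc"
  [1..2]=∅  "cb"
  [0..2]={S}  "dcb"

S ∈ T[0,2] ⇒ YES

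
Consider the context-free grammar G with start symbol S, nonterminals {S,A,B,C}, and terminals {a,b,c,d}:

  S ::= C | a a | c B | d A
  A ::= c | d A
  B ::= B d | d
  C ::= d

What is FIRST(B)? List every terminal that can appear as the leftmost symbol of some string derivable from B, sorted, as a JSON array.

Compute FIRST by fixpoint:
iter 1:
  A via A→c: +{c}
  A via A→d A: +{d}
  B via B→d: +{d}
  C via C→d: +{d}
  S via S→C: +{d}
  S via S→a a: +{a}
  S via S→c B: +{c}
  FIRST(S)={a,c,d}  FIRST(A)={c,d}  FIRST(B)={d}  FIRST(C)={d}
iter 2: — fixpoint
  FIRST(S)={a,c,d}  FIRST(A)={c,d}  FIRST(B)={d}  FIRST(C)={d}

FIRST(B) = ["d"]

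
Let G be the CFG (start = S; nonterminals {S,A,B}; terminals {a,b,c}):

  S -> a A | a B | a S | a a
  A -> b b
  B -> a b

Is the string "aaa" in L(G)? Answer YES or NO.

CNF form of G:
  S -> T1 A | T1 B | T1 S | T1 T1
  A -> T0 T0
  B -> T1 T0
  T0 -> b
  T1 -> a

CYK table (by increasing span):
  cell(0,0) a: {T1}  orig:{}
  cell(1,1) a: {T1}  orig:{}
  cell(2,2) a: {T1}  orig:{}
  cell(0,1) aa: {S}
  cell(1,2) aa: {S}
  cell(0,2) aaa: {S}

S ∈ T[0,2] ⇒ YES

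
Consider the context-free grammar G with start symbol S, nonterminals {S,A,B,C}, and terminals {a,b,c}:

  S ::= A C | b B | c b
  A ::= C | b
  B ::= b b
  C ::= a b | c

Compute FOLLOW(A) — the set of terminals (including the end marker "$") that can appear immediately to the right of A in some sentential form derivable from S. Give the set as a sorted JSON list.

FIRST sets, iterate to fixpoint:
round 1:
  A via A→b: +{b}
  B via B→b b: +{b}
  C via C→a b: +{a}
  C via C→c: +{c}
  S via S→A C: +{b}
  S via S→c b: +{c}
  FIRST[S]={b,c}  FIRST[A]={b}  FIRST[B]={b}  FIRST[C]={a,c}
round 2:
  A via A→C: +{a,c}
  S via S→A C: +{a}
  FIRST[S]={a,b,c}  FIRST[A]={a,b,c}  FIRST[B]={b}  FIRST[C]={a,c}
round 3: — fixpoint
  FIRST[S]={a,b,c}  FIRST[A]={a,b,c}  FIRST[B]={b}  FIRST[C]={a,c}

FOLLOW iteration:
seed FOLLOW(S) with $
[1]
  S→A C: FOLLOW(A) ⊇ FIRST(C) = {a,c}; new: +{a,c}
  S→A C: FOLLOW(C) ⊇ FOLLOW(S) ⊇ {$}; new: +{$}
  S→b B: FOLLOW(B) ⊇ FOLLOW(S) ⊇ {$}; new: +{$}
  FOLLOW(S)={$}  FOLLOW(A)={a,c}  FOLLOW(B)={$}  FOLLOW(C)={$}
[2]
  A→C: FOLLOW(C) ⊇ FOLLOW(A) ⊇ {a,c}; new: +{a,c}
  FOLLOW(S)={$}  FOLLOW(A)={a,c}  FOLLOW(B)={$}  FOLLOW(C)={$,a,c}
[3] — fixpoint
  FOLLOW(S)={$}  FOLLOW(A)={a,c}  FOLLOW(B)={$}  FOLLOW(C)={$,a,c}

FOLLOW(A) = ["a", "c"]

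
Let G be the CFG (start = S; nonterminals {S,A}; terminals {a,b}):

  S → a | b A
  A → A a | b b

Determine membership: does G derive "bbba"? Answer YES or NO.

CNF form of G:
  S -> T1 A | a
  A -> A T0 | T1 T1
  T0 -> a
  T1 -> b

Fill CYK table bottom-up:
  cell(0,0) b: {T1}  orig:{}
  cell(1,1) b: {T1}  orig:{}
  cell(2,2) b: {T1}  orig:{}
  cell(3,3) a: {S,T0}  orig:{S}
  cell(0,1) bb: {A}
  cell(1,2) bb: {A}
  cell(2,3) ba: ∅
  cell(0,2) bbb: {S}
  cell(1,3) bba: {A}
  cell(0,3) bbba: {S}

S ∈ T[0,3] ⇒ YES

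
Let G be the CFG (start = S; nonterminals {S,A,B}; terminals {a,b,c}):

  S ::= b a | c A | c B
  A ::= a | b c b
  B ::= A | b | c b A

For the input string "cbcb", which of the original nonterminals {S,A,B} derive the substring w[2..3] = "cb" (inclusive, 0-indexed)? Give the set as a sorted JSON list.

Convert to CNF:
  S -> T0 T2 | T1 A | T1 B
  A -> T0 X3 | a
  B -> T0 X4 | T1 X5 | a | b
  T0 -> b
  T1 -> c
  T2 -> a
  X3 -> T1 T0
  X4 -> T1 T0
  X5 -> T0 A

CYK table (by increasing span), restricted to cells inside w[2..3]:
  T[2,2] 'c' = {T1}  orig:{}
  T[3,3] 'b' = {B,T0}  orig:{B}
  T[2,3] 'cb' = {S,X3,X4}  orig:{S}

Original NTs in T[2,3] deriving "cb": ["S"]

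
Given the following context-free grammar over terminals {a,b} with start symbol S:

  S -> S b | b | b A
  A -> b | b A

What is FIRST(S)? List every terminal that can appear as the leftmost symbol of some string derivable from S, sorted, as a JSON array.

FIRST sets, iterate to fixpoint:
[1]
  A via A→b: +{b}
  S via S→b: +{b}
  FIRST(S)={b}  FIRST(A)={b}
[2] (no change)
  FIRST(S)={b}  FIRST(A)={b}

FIRST(S) = ["b"]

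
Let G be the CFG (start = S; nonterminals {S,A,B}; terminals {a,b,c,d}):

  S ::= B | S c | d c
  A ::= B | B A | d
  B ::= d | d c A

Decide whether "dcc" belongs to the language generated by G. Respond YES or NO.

CNF form of G:
  S -> S T1 | T0 T1 | T0 X4 | d
  A -> B A | T0 X2 | d
  B -> T0 X3 | d
  T0 -> d
  T1 -> c
  X2 -> T1 A
  X3 -> T1 A
  X4 -> T1 A

CYK table (by increasing span):
  [0..0]={A,B,S,T0}  "d"  orig:{A,B,S}
  [1..1]={T1}  "c"  orig:{}
  [2..2]={T1}  "c"  orig:{}
  [0..1]={S}  "dc"
  [1..2]=∅  "cc"
  [0..2]={S}  "dcc"

S ∈ T[0,2] ⇒ YES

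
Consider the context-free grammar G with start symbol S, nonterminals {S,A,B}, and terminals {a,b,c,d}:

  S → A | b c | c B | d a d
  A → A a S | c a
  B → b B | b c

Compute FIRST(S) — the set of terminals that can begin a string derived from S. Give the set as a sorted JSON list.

FIRST sets, iterate to fixpoint:
[1]
  A via A→c a: +{c}
  B via B→b B: +{b}
  S via S→A: +{c}
  S via S→b c: +{b}
  S via S→d a d: +{d}
  S: {b,c,d}  A: {c}  B: {b}
[2] done
  S: {b,c,d}  A: {c}  B: {b}

FIRST(S) = ["b", "c", "d"]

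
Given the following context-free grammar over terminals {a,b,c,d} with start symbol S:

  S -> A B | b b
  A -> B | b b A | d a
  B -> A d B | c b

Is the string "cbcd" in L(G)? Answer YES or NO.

Convert to CNF:
  S -> A B | T1 T1
  A -> A X4 | T0 T3 | T1 X5 | T2 T1
  B -> A X6 | T2 T1
  T0 -> d
  T1 -> b
  T2 -> c
  T3 -> a
  X4 -> T0 B
  X5 -> T1 A
  X6 -> T0 B

Fill CYK table bottom-up:
  [0..0]={T2}  "c"  orig:{}
  [1..1]={T1}  "b"  orig:{}
  [2..2]={T2}  "c"  orig:{}
  [3..3]={T0}  "d"  orig:{}
  [0..1]={A,B}  "cb"
  [1..2]=∅  "bc"
  [2..3]=∅  "cd"
  [0..2]=∅  "cbc"
  [1..3]=∅  "bcd"
  [0..3]=∅  "cbcd"

S ∉ T[0,3] ⇒ NO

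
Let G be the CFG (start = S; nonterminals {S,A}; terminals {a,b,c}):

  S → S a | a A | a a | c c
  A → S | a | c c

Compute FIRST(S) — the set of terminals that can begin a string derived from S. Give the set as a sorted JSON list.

FIRST sets, iterate to fixpoint:
iter 1:
  A via A→a: +{a}
  A via A→c c: +{c}
  S via S→a A: +{a}
  S via S→c c: +{c}
  FIRST(S)={a,c}  FIRST(A)={a,c}
iter 2: (no change)
  FIRST(S)={a,c}  FIRST(A)={a,c}

FIRST(S) = ["a", "c"]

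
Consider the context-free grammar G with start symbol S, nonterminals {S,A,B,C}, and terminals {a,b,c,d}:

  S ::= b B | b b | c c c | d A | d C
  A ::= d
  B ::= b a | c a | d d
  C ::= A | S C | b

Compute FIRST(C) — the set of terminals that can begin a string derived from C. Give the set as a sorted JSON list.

FIRST iteration:
pass 1:
  A via A→d: +{d}
  B via B→b a: +{b}
  B via B→c a: +{c}
  B via B→d d: +{d}
  C via C→A: +{d}
  C via C→b: +{b}
  S via S→b B: +{b}
  S via S→c c c: +{c}
  S via S→d A: +{d}
  S: {b,c,d}  A: {d}  B: {b,c,d}  C: {b,d}
pass 2:
  C via C→S C: +{c}
  S: {b,c,d}  A: {d}  B: {b,c,d}  C: {b,c,d}
pass 3: done
  S: {b,c,d}  A: {d}  B: {b,c,d}  C: {b,c,d}

FIRST(C) = ["b", "c", "d"]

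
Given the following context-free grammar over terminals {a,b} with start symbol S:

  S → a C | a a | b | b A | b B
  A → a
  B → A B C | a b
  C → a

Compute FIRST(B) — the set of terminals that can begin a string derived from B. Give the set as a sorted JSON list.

FIRST sets, iterate to fixpoint:
pass 1:
  A via A→a: +{a}
  B via B→A B C: +{a}
  C via C→a: +{a}
  S via S→a C: +{a}
  S via S→b: +{b}
  FIRST[S]={a,b}  FIRST[A]={a}  FIRST[B]={a}  FIRST[C]={a}
pass 2: (stable)
  FIRST[S]={a,b}  FIRST[A]={a}  FIRST[B]={a}  FIRST[C]={a}

FIRST(B) = ["a"]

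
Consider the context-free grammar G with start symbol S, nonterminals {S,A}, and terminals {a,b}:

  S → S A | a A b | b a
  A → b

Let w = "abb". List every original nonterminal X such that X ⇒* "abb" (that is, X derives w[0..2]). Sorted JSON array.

CNF form of G:
  S -> S A | T0 X2 | T1 T0
  A -> b
  T0 -> a
  T1 -> b
  X2 -> A T1

Fill CYK table bottom-up — only the sub-triangle for w[0..2]:
  T[0,0] 'a' = {T0}  orig:{}
  T[1,1] 'b' = {A,T1}  orig:{A}
  T[2,2] 'b' = {A,T1}  orig:{A}
  T[0,1] 'ab' = ∅
  T[1,2] 'bb' = {X2}  orig:{}
  T[0,2] 'abb' = {S}

Original NTs in T[0,2] deriving "abb": ["S"]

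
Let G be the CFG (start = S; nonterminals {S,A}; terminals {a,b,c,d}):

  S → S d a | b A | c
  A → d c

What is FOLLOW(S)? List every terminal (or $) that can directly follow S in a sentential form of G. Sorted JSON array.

Compute FIRST by fixpoint:
iter 1:
  A via A→d c: +{d}
  S via S→b A: +{b}
  S via S→c: +{c}
  FIRST(S)={b,c}  FIRST(A)={d}
iter 2: (stable)
  FIRST(S)={b,c}  FIRST(A)={d}

Compute FOLLOW by fixpoint:
FOLLOW(S) := {$}
pass 1:
  S→S d a: FOLLOW(S) ⊇ FIRST(d) = {d}; new: +{d}
  S→b A: FOLLOW(A) ⊇ FOLLOW(S) ⊇ {$,d}; new: +{$,d}
  S: {$,d}  A: {$,d}
pass 2: (stable)
  S: {$,d}  A: {$,d}

FOLLOW(S) = ["$", "d"]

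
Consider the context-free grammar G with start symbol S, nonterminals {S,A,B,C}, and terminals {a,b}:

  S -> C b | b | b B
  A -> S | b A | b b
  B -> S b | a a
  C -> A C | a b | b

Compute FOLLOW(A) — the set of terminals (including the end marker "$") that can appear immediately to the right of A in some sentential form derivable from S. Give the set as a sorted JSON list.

Compute FIRST by fixpoint:
round 1:
  A via A→b A: +{b}
  B via B→a a: +{a}
  C via C→A C: +{b}
  C via C→a b: +{a}
  S via S→C b: +{a,b}
  FIRST[S]={a,b}  FIRST[A]={b}  FIRST[B]={a}  FIRST[C]={a,b}
round 2:
  A via A→S: +{a}
  B via B→S b: +{b}
  FIRST[S]={a,b}  FIRST[A]={a,b}  FIRST[B]={a,b}  FIRST[C]={a,b}
round 3: (stable)
  FIRST[S]={a,b}  FIRST[A]={a,b}  FIRST[B]={a,b}  FIRST[C]={a,b}

FOLLOW iteration:
FOLLOW(S) := {$}
pass 1:
  B→S b: FOLLOW(S) ⊇ FIRST(b) = {b}; new: +{b}
  C→A C: FOLLOW(A) ⊇ FIRST(C) = {a,b}; new: +{a,b}
  S→C b: FOLLOW(C) ⊇ FIRST(b) = {b}; new: +{b}
  S→b B: FOLLOW(B) ⊇ FOLLOW(S) ⊇ {$,b}; new: +{$,b}
  FOLLOW[S]={$,b}  FOLLOW[A]={a,b}  FOLLOW[B]={$,b}  FOLLOW[C]={b}
pass 2:
  A→S: FOLLOW(S) ⊇ FOLLOW(A) ⊇ {a,b}; new: +{a}
  S→b B: FOLLOW(B) ⊇ FOLLOW(S) ⊇ {$,a,b}; new: +{a}
  FOLLOW[S]={$,a,b}  FOLLOW[A]={a,b}  FOLLOW[B]={$,a,b}  FOLLOW[C]={b}
pass 3: — fixpoint
  FOLLOW[S]={$,a,b}  FOLLOW[A]={a,b}  FOLLOW[B]={$,a,b}  FOLLOW[C]={b}

FOLLOW(A) = ["a", "b"]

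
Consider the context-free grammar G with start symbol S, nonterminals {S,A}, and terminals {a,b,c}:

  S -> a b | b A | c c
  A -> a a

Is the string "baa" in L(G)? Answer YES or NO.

CNF form of G:
  S -> T0 T1 | T1 A | T2 T2
  A -> T0 T0
  T0 -> a
  T1 -> b
  T2 -> c

CYK fill:
  cell(0,0) b: {T1}  orig:{}
  cell(1,1) a: {T0}  orig:{}
  cell(2,2) a: {T0}  orig:{}
  cell(0,1) ba: ∅
  cell(1,2) aa: {A}
  cell(0,2) baa: {S}

S ∈ T[0,2] ⇒ YES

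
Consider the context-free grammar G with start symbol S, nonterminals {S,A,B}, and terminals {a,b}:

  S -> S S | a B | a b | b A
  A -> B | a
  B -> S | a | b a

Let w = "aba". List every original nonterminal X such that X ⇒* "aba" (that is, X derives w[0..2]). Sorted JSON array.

Convert to CNF:
  S -> S S | T0 B | T0 T1 | T1 A
  A -> S S | T0 B | T0 T1 | T1 A | T1 T0 | a
  B -> S S | T0 B | T0 T1 | T1 A | T1 T0 | a
  T0 -> a
  T1 -> b

Fill CYK table bottom-up, restricted to cells inside w[0..2]:
  [0..0]={A,B,T0}  "a"  orig:{A,B}
  [1..1]={T1}  "b"  orig:{}
  [2..2]={A,B,T0}  "a"  orig:{A,B}
  [0..1]={A,B,S}  "ab"
  [1..2]={A,B,S}  "ba"
  [0..2]={A,B,S}  "aba"

Original NTs in T[0,2] deriving "aba": ["A", "B", "S"]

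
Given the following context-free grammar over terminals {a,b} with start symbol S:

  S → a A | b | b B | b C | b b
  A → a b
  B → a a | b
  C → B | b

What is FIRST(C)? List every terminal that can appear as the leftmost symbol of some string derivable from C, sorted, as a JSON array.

FIRST iteration:
[1]
  A via A→a b: +{a}
  B via B→a a: +{a}
  B via B→b: +{b}
  C via C→B: +{a,b}
  S via S→a A: +{a}
  S via S→b: +{b}
  S: {a,b}  A: {a}  B: {a,b}  C: {a,b}
[2] — fixpoint
  S: {a,b}  A: {a}  B: {a,b}  C: {a,b}

FIRST(C) = ["a", "b"]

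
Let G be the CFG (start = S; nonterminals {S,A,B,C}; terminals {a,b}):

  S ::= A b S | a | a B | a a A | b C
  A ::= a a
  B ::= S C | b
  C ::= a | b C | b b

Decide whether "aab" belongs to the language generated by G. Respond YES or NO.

Convert to CNF:
  S -> A X2 | T0 B | T0 X3 | T1 C | a
  A -> T0 T0
  B -> S C | b
  C -> T1 C | T1 T1 | a
  T0 -> a
  T1 -> b
  X2 -> T1 S
  X3 -> T0 A

CYK fill:
  T[0,0] 'a' = {C,S,T0}  orig:{C,S}
  T[1,1] 'a' = {C,S,T0}  orig:{C,S}
  T[2,2] 'b' = {B,T1}  orig:{B}
  T[0,1] 'aa' = {A,B}
  T[1,2] 'ab' = {S}
  T[0,2] 'aab' = ∅

S ∉ T[0,2] ⇒ NO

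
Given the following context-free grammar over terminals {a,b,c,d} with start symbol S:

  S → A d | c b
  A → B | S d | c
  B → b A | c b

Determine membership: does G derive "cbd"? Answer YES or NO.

Convert to CNF:
  S -> A T0 | T2 T1
  A -> S T0 | T1 A | T2 T1 | c
  B -> T1 A | T2 T1
  T0 -> d
  T1 -> b
  T2 -> c

CYK table (by increasing span):
  [0..0]={A,T2}  "c"  orig:{A}
  [1..1]={T1}  "b"  orig:{}
  [2..2]={T0}  "d"  orig:{}
  [0..1]={A,B,S}  "cb"
  [1..2]=∅  "bd"
  [0..2]={A,S}  "cbd"

S ∈ T[0,2] ⇒ YES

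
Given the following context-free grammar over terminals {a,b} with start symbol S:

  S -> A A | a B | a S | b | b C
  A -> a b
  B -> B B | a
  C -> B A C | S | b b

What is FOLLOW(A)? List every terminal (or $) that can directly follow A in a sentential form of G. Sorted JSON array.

FIRST sets, iterate to fixpoint:
[1]
  A via A→a b: +{a}
  B via B→a: +{a}
  C via C→B A C: +{a}
  C via C→b b: +{b}
  S via S→A A: +{a}
  S via S→b: +{b}
  FIRST(S)={a,b}  FIRST(A)={a}  FIRST(B)={a}  FIRST(C)={a,b}
[2] done
  FIRST(S)={a,b}  FIRST(A)={a}  FIRST(B)={a}  FIRST(C)={a,b}

Compute FOLLOW by fixpoint:
FOLLOW(S) := {$}
[1]
  B→B B: FOLLOW(B) ⊇ FIRST(B) = {a}; new: +{a}
  C→B A C: FOLLOW(A) ⊇ FIRST(C) = {a,b}; new: +{a,b}
  S→A A: FOLLOW(A) ⊇ FOLLOW(S) ⊇ {$}; new: +{$}
  S→a B: FOLLOW(B) ⊇ FOLLOW(S) ⊇ {$}; new: +{$}
  S→b C: FOLLOW(C) ⊇ FOLLOW(S) ⊇ {$}; new: +{$}
  FOLLOW(S)={$}  FOLLOW(A)={$,a,b}  FOLLOW(B)={$,a}  FOLLOW(C)={$}
[2] done
  FOLLOW(S)={$}  FOLLOW(A)={$,a,b}  FOLLOW(B)={$,a}  FOLLOW(C)={$}

FOLLOW(A) = ["$", "a", "b"]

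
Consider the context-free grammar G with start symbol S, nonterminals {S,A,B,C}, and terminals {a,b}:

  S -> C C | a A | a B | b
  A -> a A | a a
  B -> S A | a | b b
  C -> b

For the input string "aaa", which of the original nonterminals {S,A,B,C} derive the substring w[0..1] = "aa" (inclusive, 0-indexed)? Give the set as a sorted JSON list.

Convert to CNF:
  S -> C C | T0 A | T0 B | b
  A -> T0 A | T0 T0
  B -> S A | T1 T1 | a
  C -> b
  T0 -> a
  T1 -> b

CYK fill (cells [i..j] with 0 ≤ i ≤ j ≤ 1 only):
  T[0,0] 'a' = {B,T0}  orig:{B}
  T[1,1] 'a' = {B,T0}  orig:{B}
  T[0,1] 'aa' = {A,S}

Original NTs in T[0,1] deriving "aa": ["A", "S"]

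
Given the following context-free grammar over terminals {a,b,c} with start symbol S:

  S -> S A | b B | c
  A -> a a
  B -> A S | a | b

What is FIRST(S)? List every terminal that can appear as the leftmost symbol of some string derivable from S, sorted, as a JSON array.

FIRST iteration:
pass 1:
  A via A→a a: +{a}
  B via B→A S: +{a}
  B via B→b: +{b}
  S via S→b B: +{b}
  S via S→c: +{c}
  FIRST(S)={b,c}  FIRST(A)={a}  FIRST(B)={a,b}
pass 2: (no change)
  FIRST(S)={b,c}  FIRST(A)={a}  FIRST(B)={a,b}

FIRST(S) = ["b", "c"]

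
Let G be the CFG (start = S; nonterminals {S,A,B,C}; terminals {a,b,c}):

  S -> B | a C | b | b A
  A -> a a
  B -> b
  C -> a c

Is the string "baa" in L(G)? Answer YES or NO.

Convert to CNF:
  S -> T0 C | T2 A | b
  A -> T0 T0
  B -> b
  C -> T0 T1
  T0 -> a
  T1 -> c
  T2 -> b

Fill CYK table bottom-up:
  cell(0,0) b: {B,S,T2}  orig:{B,S}
  cell(1,1) a: {T0}  orig:{}
  cell(2,2) a: {T0}  orig:{}
  cell(0,1) ba: ∅
  cell(1,2) aa: {A}
  cell(0,2) baa: {S}

S ∈ T[0,2] ⇒ YES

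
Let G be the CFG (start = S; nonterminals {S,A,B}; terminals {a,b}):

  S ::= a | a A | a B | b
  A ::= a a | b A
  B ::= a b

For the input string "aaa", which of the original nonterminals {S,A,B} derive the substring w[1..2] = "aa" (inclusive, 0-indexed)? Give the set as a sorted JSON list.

Convert to CNF:
  S -> T0 A | T0 B | a | b
  A -> T0 T0 | T1 A
  B -> T0 T1
  T0 -> a
  T1 -> b

CYK fill (cells [i..j] with 1 ≤ i ≤ j ≤ 2 only):
  cell(1,1) a: {S,T0}  orig:{S}
  cell(2,2) a: {S,T0}  orig:{S}
  cell(1,2) aa: {A}

Original NTs in T[1,2] deriving "aa": ["A"]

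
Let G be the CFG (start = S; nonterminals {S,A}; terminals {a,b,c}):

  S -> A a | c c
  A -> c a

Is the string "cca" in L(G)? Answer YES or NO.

CNF form of G:
  S -> A T1 | T0 T0
  A -> T0 T1
  T0 -> c
  T1 -> a

CYK fill:
  T[0,0] 'c' = {T0}  orig:{}
  T[1,1] 'c' = {T0}  orig:{}
  T[2,2] 'a' = {T1}  orig:{}
  T[0,1] 'cc' = {S}
  T[1,2] 'ca' = {A}
  T[0,2] 'cca' = ∅

S ∉ T[0,2] ⇒ NO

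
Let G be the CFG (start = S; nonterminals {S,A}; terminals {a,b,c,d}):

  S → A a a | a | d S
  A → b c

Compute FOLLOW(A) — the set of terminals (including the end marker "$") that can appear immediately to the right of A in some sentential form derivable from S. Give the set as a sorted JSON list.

FIRST iteration:
[1]
  A via A→b c: +{b}
  S via S→A a a: +{b}
  S via S→a: +{a}
  S via S→d S: +{d}
  FIRST[S]={a,b,d}  FIRST[A]={b}
[2] done
  FIRST[S]={a,b,d}  FIRST[A]={b}

FOLLOW sets:
initialize: $ ∈ FOLLOW(S)
round 1:
  S→A a a: FOLLOW(A) ⊇ FIRST(a) = {a}; new: +{a}
  S: {$}  A: {a}
round 2: (no change)
  S: {$}  A: {a}

FOLLOW(A) = ["a"]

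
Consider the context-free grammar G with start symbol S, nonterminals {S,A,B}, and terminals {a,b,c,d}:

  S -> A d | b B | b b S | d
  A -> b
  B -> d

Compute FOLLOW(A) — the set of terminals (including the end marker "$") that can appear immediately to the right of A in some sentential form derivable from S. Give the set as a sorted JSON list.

Compute FIRST by fixpoint:
pass 1:
  A via A→b: +{b}
  B via B→d: +{d}
  S via S→A d: +{b}
  S via S→d: +{d}
  FIRST[S]={b,d}  FIRST[A]={b}  FIRST[B]={d}
pass 2: — fixpoint
  FIRST[S]={b,d}  FIRST[A]={b}  FIRST[B]={d}

Compute FOLLOW by fixpoint:
FOLLOW(S) := {$}
round 1:
  S→A d: FOLLOW(A) ⊇ FIRST(d) = {d}; new: +{d}
  S→b B: FOLLOW(B) ⊇ FOLLOW(S) ⊇ {$}; new: +{$}
  S: {$}  A: {d}  B: {$}
round 2: — fixpoint
  S: {$}  A: {d}  B: {$}

FOLLOW(A) = ["d"]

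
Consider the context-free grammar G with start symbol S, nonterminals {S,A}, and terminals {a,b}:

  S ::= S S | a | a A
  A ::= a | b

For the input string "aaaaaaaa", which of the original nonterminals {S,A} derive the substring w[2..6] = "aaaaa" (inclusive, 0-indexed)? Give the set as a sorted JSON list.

CNF form of G:
  S -> S S | T0 A | a
  A -> a | b
  T0 -> a

CYK fill, restricted to cells inside w[2..6]:
  cell(2,2) a: {A,S,T0}  orig:{A,S}
  cell(3,3) a: {A,S,T0}  orig:{A,S}
  cell(4,4) a: {A,S,T0}  orig:{A,S}
  cell(5,5) a: {A,S,T0}  orig:{A,S}
  cell(6,6) a: {A,S,T0}  orig:{A,S}
  cell(2,3) aa: {S}
  cell(3,4) aa: {S}
  cell(4,5) aa: {S}
  cell(5,6) aa: {S}
  cell(2,4) aaa: {S}
  cell(3,5) aaa: {S}
  cell(4,6) aaa: {S}
  cell(2,5) aaaa: {S}
  cell(3,6) aaaa: {S}
  cell(2,6) aaaaa: {S}

Original NTs in T[2,6] deriving "aaaaa": ["S"]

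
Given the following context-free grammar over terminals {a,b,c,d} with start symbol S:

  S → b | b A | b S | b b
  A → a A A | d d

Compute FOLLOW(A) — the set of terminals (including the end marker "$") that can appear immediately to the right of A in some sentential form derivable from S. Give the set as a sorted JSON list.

FIRST iteration:
iter 1:
  A via A→a A A: +{a}
  A via A→d d: +{d}
  S via S→b: +{b}
  FIRST[S]={b}  FIRST[A]={a,d}
iter 2: — fixpoint
  FIRST[S]={b}  FIRST[A]={a,d}

FOLLOW iteration:
FOLLOW(S) := {$}
iter 1:
  A→a A A: FOLLOW(A) ⊇ FIRST(A) = {a,d}; new: +{a,d}
  S→b A: FOLLOW(A) ⊇ FOLLOW(S) ⊇ {$}; new: +{$}
  FOLLOW[S]={$}  FOLLOW[A]={$,a,d}
iter 2: — fixpoint
  FOLLOW[S]={$}  FOLLOW[A]={$,a,d}

FOLLOW(A) = ["$", "a", "d"]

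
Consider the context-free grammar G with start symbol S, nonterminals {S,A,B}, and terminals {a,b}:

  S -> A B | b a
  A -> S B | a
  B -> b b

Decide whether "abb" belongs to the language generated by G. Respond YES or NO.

CNF form of G:
  S -> A B | T0 T1
  A -> S B | a
  B -> T0 T0
  T0 -> b
  T1 -> a

CYK fill:
  cell(0,0) a: {A,T1}  orig:{A}
  cell(1,1) b: {T0}  orig:{}
  cell(2,2) b: {T0}  orig:{}
  cell(0,1) ab: ∅
  cell(1,2) bb: {B}
  cell(0,2) abb: {S}

S ∈ T[0,2] ⇒ YES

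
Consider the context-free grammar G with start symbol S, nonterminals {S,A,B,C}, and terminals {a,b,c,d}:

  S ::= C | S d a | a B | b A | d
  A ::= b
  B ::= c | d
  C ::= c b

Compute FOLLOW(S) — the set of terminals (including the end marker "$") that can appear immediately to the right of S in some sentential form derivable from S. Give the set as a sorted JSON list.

FIRST iteration:
[1]
  A via A→b: +{b}
  B via B→c: +{c}
  B via B→d: +{d}
  C via C→c b: +{c}
  S via S→C: +{c}
  S via S→a B: +{a}
  S via S→b A: +{b}
  S via S→d: +{d}
  FIRST(S)={a,b,c,d}  FIRST(A)={b}  FIRST(B)={c,d}  FIRST(C)={c}
[2] (stable)
  FIRST(S)={a,b,c,d}  FIRST(A)={b}  FIRST(B)={c,d}  FIRST(C)={c}

Compute FOLLOW by fixpoint:
initialize: $ ∈ FOLLOW(S)
round 1:
  S→C: FOLLOW(C) ⊇ FOLLOW(S) ⊇ {$}; new: +{$}
  S→S d a: FOLLOW(S) ⊇ FIRST(d) = {d}; new: +{d}
  S→a B: FOLLOW(B) ⊇ FOLLOW(S) ⊇ {$,d}; new: +{$,d}
  S→b A: FOLLOW(A) ⊇ FOLLOW(S) ⊇ {$,d}; new: +{$,d}
  FOLLOW[S]={$,d}  FOLLOW[A]={$,d}  FOLLOW[B]={$,d}  FOLLOW[C]={$}
round 2:
  S→C: FOLLOW(C) ⊇ FOLLOW(S) ⊇ {$,d}; new: +{d}
  FOLLOW[S]={$,d}  FOLLOW[A]={$,d}  FOLLOW[B]={$,d}  FOLLOW[C]={$,d}
round 3: — fixpoint
  FOLLOW[S]={$,d}  FOLLOW[A]={$,d}  FOLLOW[B]={$,d}  FOLLOW[C]={$,d}

FOLLOW(S) = ["$", "d"]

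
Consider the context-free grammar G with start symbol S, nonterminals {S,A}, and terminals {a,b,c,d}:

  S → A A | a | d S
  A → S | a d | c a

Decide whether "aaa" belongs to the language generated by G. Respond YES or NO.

CNF form of G:
  S -> A A | T1 S | a
  A -> A A | T0 T1 | T1 S | T2 T0 | a
  T0 -> a
  T1 -> d
  T2 -> c

Fill CYK table bottom-up:
  cell(0,0) a: {A,S,T0}  orig:{A,S}
  cell(1,1) a: {A,S,T0}  orig:{A,S}
  cell(2,2) a: {A,S,T0}  orig:{A,S}
  cell(0,1) aa: {A,S}
  cell(1,2) aa: {A,S}
  cell(0,2) aaa: {A,S}

S ∈ T[0,2] ⇒ YES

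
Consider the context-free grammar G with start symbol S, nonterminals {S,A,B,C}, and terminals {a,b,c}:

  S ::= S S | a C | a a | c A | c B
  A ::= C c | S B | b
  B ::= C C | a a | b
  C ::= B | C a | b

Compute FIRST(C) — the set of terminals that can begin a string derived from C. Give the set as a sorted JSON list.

Compute FIRST by fixpoint:
[1]
  A via A→b: +{b}
  B via B→a a: +{a}
  B via B→b: +{b}
  C via C→B: +{a,b}
  S via S→a C: +{a}
  S via S→c A: +{c}
  S: {a,c}  A: {b}  B: {a,b}  C: {a,b}
[2]
  A via A→C c: +{a}
  A via A→S B: +{c}
  S: {a,c}  A: {a,b,c}  B: {a,b}  C: {a,b}
[3] (stable)
  S: {a,c}  A: {a,b,c}  B: {a,b}  C: {a,b}

FIRST(C) = ["a", "b"]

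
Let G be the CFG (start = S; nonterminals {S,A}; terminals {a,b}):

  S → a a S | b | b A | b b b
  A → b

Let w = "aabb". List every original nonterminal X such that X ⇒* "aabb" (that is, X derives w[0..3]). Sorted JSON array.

CNF form of G:
  S -> T0 X2 | T1 A | T1 X3 | b
  A -> b
  T0 -> a
  T1 -> b
  X2 -> T0 S
  X3 -> T1 T1

Fill CYK table bottom-up (cells [i..j] with 0 ≤ i ≤ j ≤ 3 only):
  [0..0]={T0}  "a"  orig:{}
  [1..1]={T0}  "a"  orig:{}
  [2..2]={A,S,T1}  "b"  orig:{A,S}
  [3..3]={A,S,T1}  "b"  orig:{A,S}
  [0..1]=∅  "aa"
  [1..2]={X2}  "ab"  orig:{}
  [2..3]={S,X3}  "bb"  orig:{S}
  [0..2]={S}  "aab"
  [1..3]={X2}  "abb"  orig:{}
  [0..3]={S}  "aabb"

Original NTs in T[0,3] deriving "aabb": ["S"]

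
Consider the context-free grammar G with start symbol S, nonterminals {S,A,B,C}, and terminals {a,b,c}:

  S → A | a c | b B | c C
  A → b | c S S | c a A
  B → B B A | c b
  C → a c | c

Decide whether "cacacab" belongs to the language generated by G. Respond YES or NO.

Convert to CNF:
  S -> T0 C | T0 X6 | T0 X7 | T1 T0 | T2 B | b
  A -> T0 X3 | T0 X4 | b
  B -> B X5 | T0 T2
  C -> T1 T0 | c
  T0 -> c
  T1 -> a
  T2 -> b
  X3 -> S S
  X4 -> T1 A
  X5 -> B A
  X6 -> S S
  X7 -> T1 A

Fill CYK table bottom-up:
  cell(0,0) c: {C,T0}  orig:{C}
  cell(1,1) a: {T1}  orig:{}
  cell(2,2) c: {C,T0}  orig:{C}
  cell(3,3) a: {T1}  orig:{}
  cell(4,4) c: {C,T0}  orig:{C}
  cell(5,5) a: {T1}  orig:{}
  cell(6,6) b: {A,S,T2}  orig:{A,S}
  cell(0,1) ca: ∅
  cell(1,2) ac: {C,S}
  cell(2,3) ca: ∅
  cell(3,4) ac: {C,S}
  cell(4,5) ca: ∅
  cell(5,6) ab: {X4,X7}  orig:{}
  cell(0,2) cac: {S}
  cell(1,3) aca: ∅
  cell(2,4) cac: {S}
  cell(3,5) aca: ∅
  cell(4,6) cab: {A,S}
  cell(0,3) caca: ∅
  cell(1,4) acac: {X3,X6}  orig:{}
  cell(2,5) caca: ∅
  cell(3,6) acab: {X4,X7}  orig:{}
  cell(0,4) cacac: {A,S,X3,X6}  orig:{A,S}
  cell(1,5) acaca: ∅
  cell(2,6) cacab: {A,S}
  cell(0,5) cacaca: ∅
  cell(1,6) acacab: {X4,X7}  orig:{}
  cell(0,6) cacacab: {A,S}

S ∈ T[0,6] ⇒ YES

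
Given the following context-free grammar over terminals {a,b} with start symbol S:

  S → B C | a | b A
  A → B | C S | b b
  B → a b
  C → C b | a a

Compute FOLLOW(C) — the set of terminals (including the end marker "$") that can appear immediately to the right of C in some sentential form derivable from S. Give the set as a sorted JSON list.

Compute FIRST by fixpoint:
round 1:
  A via A→b b: +{b}
  B via B→a b: +{a}
  C via C→a a: +{a}
  S via S→B C: +{a}
  S via S→b A: +{b}
  FIRST[S]={a,b}  FIRST[A]={b}  FIRST[B]={a}  FIRST[C]={a}
round 2:
  A via A→B: +{a}
  FIRST[S]={a,b}  FIRST[A]={a,b}  FIRST[B]={a}  FIRST[C]={a}
round 3: — fixpoint
  FIRST[S]={a,b}  FIRST[A]={a,b}  FIRST[B]={a}  FIRST[C]={a}

FOLLOW sets:
seed FOLLOW(S) with $
round 1:
  A→C S: FOLLOW(C) ⊇ FIRST(S) = {a,b}; new: +{a,b}
  S→B C: FOLLOW(B) ⊇ FIRST(C) = {a}; new: +{a}
  S→B C: FOLLOW(C) ⊇ FOLLOW(S) ⊇ {$}; new: +{$}
  S→b A: FOLLOW(A) ⊇ FOLLOW(S) ⊇ {$}; new: +{$}
  FOLLOW[S]={$}  FOLLOW[A]={$}  FOLLOW[B]={a}  FOLLOW[C]={$,a,b}
round 2:
  A→B: FOLLOW(B) ⊇ FOLLOW(A) ⊇ {$}; new: +{$}
  FOLLOW[S]={$}  FOLLOW[A]={$}  FOLLOW[B]={$,a}  FOLLOW[C]={$,a,b}
round 3: done
  FOLLOW[S]={$}  FOLLOW[A]={$}  FOLLOW[B]={$,a}  FOLLOW[C]={$,a,b}

FOLLOW(C) = ["$", "a", "b"]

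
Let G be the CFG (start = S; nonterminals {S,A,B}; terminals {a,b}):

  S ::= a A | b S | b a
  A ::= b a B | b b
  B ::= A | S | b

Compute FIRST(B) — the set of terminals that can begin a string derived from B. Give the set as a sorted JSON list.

FIRST sets, iterate to fixpoint:
iter 1:
  A via A→b a B: +{b}
  B via B→A: +{b}
  S via S→a A: +{a}
  S via S→b S: +{b}
  S: {a,b}  A: {b}  B: {b}
iter 2:
  B via B→S: +{a}
  S: {a,b}  A: {b}  B: {a,b}
iter 3: done
  S: {a,b}  A: {b}  B: {a,b}

FIRST(B) = ["a", "b"]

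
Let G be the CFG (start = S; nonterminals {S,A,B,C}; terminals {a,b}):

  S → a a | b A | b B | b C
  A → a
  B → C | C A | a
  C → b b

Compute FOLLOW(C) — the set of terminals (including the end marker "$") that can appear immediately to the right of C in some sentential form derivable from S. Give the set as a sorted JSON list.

Compute FIRST by fixpoint:
round 1:
  A via A→a: +{a}
  B via B→a: +{a}
  C via C→b b: +{b}
  S via S→a a: +{a}
  S via S→b A: +{b}
  FIRST[S]={a,b}  FIRST[A]={a}  FIRST[B]={a}  FIRST[C]={b}
round 2:
  B via B→C: +{b}
  FIRST[S]={a,b}  FIRST[A]={a}  FIRST[B]={a,b}  FIRST[C]={b}
round 3: done
  FIRST[S]={a,b}  FIRST[A]={a}  FIRST[B]={a,b}  FIRST[C]={b}

FOLLOW sets:
FOLLOW(S) := {$}
pass 1:
  B→C A: FOLLOW(C) ⊇ FIRST(A) = {a}; new: +{a}
  S→b A: FOLLOW(A) ⊇ FOLLOW(S) ⊇ {$}; new: +{$}
  S→b B: FOLLOW(B) ⊇ FOLLOW(S) ⊇ {$}; new: +{$}
  S→b C: FOLLOW(C) ⊇ FOLLOW(S) ⊇ {$}; new: +{$}
  FOLLOW(S)={$}  FOLLOW(A)={$}  FOLLOW(B)={$}  FOLLOW(C)={$,a}
pass 2: (no change)
  FOLLOW(S)={$}  FOLLOW(A)={$}  FOLLOW(B)={$}  FOLLOW(C)={$,a}

FOLLOW(C) = ["$", "a"]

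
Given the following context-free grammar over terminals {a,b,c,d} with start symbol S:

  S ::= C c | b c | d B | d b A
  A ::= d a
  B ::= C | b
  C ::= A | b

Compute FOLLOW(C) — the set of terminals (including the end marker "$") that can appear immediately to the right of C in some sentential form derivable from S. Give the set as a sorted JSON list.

FIRST sets, iterate to fixpoint:
iter 1:
  A via A→d a: +{d}
  B via B→b: +{b}
  C via C→A: +{d}
  C via C→b: +{b}
  S via S→C c: +{b,d}
  FIRST(S)={b,d}  FIRST(A)={d}  FIRST(B)={b}  FIRST(C)={b,d}
iter 2:
  B via B→C: +{d}
  FIRST(S)={b,d}  FIRST(A)={d}  FIRST(B)={b,d}  FIRST(C)={b,d}
iter 3: (no change)
  FIRST(S)={b,d}  FIRST(A)={d}  FIRST(B)={b,d}  FIRST(C)={b,d}

FOLLOW sets:
seed FOLLOW(S) with $
[1]
  S→C c: FOLLOW(C) ⊇ FIRST(c) = {c}; new: +{c}
  S→d B: FOLLOW(B) ⊇ FOLLOW(S) ⊇ {$}; new: +{$}
  S→d b A: FOLLOW(A) ⊇ FOLLOW(S) ⊇ {$}; new: +{$}
  FOLLOW(S)={$}  FOLLOW(A)={$}  FOLLOW(B)={$}  FOLLOW(C)={c}
[2]
  B→C: FOLLOW(C) ⊇ FOLLOW(B) ⊇ {$}; new: +{$}
  C→A: FOLLOW(A) ⊇ FOLLOW(C) ⊇ {$,c}; new: +{c}
  FOLLOW(S)={$}  FOLLOW(A)={$,c}  FOLLOW(B)={$}  FOLLOW(C)={$,c}
[3] — fixpoint
  FOLLOW(S)={$}  FOLLOW(A)={$,c}  FOLLOW(B)={$}  FOLLOW(C)={$,c}

FOLLOW(C) = ["$", "c"]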